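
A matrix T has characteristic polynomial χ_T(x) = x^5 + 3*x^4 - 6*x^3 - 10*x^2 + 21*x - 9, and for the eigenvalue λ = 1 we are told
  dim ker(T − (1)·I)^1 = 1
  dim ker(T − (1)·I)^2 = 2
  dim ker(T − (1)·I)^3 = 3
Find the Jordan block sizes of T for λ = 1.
Block sizes for λ = 1: [3]

From the dimensions of kernels of powers, the number of Jordan blocks of size at least j is d_j − d_{j−1} where d_j = dim ker(N^j) (with d_0 = 0). Computing the differences gives [1, 1, 1].
The number of blocks of size exactly k is (#blocks of size ≥ k) − (#blocks of size ≥ k + 1), so the partition is: 1 block(s) of size 3.
In nonincreasing order the block sizes are [3].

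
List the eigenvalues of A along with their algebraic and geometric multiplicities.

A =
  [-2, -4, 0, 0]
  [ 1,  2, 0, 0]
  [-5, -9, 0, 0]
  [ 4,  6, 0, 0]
λ = 0: alg = 4, geom = 2

Step 1 — factor the characteristic polynomial to read off the algebraic multiplicities:
  χ_A(x) = x^4

Step 2 — compute geometric multiplicities via the rank-nullity identity g(λ) = n − rank(A − λI):
  rank(A − (0)·I) = 2, so dim ker(A − (0)·I) = n − 2 = 2

Summary:
  λ = 0: algebraic multiplicity = 4, geometric multiplicity = 2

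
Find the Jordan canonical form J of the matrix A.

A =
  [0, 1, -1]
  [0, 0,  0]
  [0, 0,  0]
J_2(0) ⊕ J_1(0)

The characteristic polynomial is
  det(x·I − A) = x^3

Eigenvalues and multiplicities (the geometric multiplicity of λ is n − rank(A − λI), which equals the number of Jordan blocks for λ):
  λ = 0: algebraic multiplicity = 3, geometric multiplicity = 2

Determining the block sizes for each eigenvalue:
  λ = 0: 2 blocks summing to 3 forces exactly one block of size 2 and the rest size 1 → block sizes [2, 1]

Assembling the blocks gives a Jordan form
J =
  [0, 1, 0]
  [0, 0, 0]
  [0, 0, 0]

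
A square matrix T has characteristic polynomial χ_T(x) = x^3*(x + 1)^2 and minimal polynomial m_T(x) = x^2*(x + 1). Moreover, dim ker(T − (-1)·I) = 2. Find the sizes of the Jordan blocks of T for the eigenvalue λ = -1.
Block sizes for λ = -1: [1, 1]

Step 1 — from the characteristic polynomial, algebraic multiplicity of λ = -1 is 2. From dim ker(T − (-1)·I) = 2, there are exactly 2 Jordan blocks for λ = -1.
Step 2 — from the minimal polynomial, the factor (x + 1) tells us the largest block for λ = -1 has size 1.
Step 3 — with total size 2, 2 blocks, and largest block 1, the block sizes (in nonincreasing order) are [1, 1].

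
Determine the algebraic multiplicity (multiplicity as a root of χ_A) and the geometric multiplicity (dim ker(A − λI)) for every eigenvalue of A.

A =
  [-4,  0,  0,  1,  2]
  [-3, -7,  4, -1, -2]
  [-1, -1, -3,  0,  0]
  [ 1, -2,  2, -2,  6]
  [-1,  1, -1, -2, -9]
λ = -5: alg = 5, geom = 2

Step 1 — factor the characteristic polynomial to read off the algebraic multiplicities:
  χ_A(x) = (x + 5)^5

Step 2 — compute geometric multiplicities via the rank-nullity identity g(λ) = n − rank(A − λI):
  rank(A − (-5)·I) = 3, so dim ker(A − (-5)·I) = n − 3 = 2

Summary:
  λ = -5: algebraic multiplicity = 5, geometric multiplicity = 2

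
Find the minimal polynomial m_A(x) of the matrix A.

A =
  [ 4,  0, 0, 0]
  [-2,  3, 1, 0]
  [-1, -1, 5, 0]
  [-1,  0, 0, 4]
x^3 - 12*x^2 + 48*x - 64

The characteristic polynomial is χ_A(x) = (x - 4)^4, so the eigenvalues are known. The minimal polynomial is
  m_A(x) = Π_λ (x − λ)^{k_λ}
where k_λ is the size of the *largest* Jordan block for λ (equivalently, the smallest k with (A − λI)^k v = 0 for every generalised eigenvector v of λ).

  λ = 4: largest Jordan block has size 3, contributing (x − 4)^3

So m_A(x) = (x - 4)^3 = x^3 - 12*x^2 + 48*x - 64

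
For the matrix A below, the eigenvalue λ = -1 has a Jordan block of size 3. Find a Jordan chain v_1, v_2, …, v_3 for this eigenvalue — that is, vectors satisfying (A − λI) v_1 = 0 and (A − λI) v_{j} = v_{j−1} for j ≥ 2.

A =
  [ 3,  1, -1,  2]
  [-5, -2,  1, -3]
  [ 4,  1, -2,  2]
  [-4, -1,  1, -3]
A Jordan chain for λ = -1 of length 3:
v_1 = (-1, 1, -1, 1)ᵀ
v_2 = (4, -5, 4, -4)ᵀ
v_3 = (1, 0, 0, 0)ᵀ

Let N = A − (-1)·I. We want v_3 with N^3 v_3 = 0 but N^2 v_3 ≠ 0; then v_{j-1} := N · v_j for j = 3, …, 2.

Pick v_3 = (1, 0, 0, 0)ᵀ.
Then v_2 = N · v_3 = (4, -5, 4, -4)ᵀ.
Then v_1 = N · v_2 = (-1, 1, -1, 1)ᵀ.

Sanity check: (A − (-1)·I) v_1 = (0, 0, 0, 0)ᵀ = 0. ✓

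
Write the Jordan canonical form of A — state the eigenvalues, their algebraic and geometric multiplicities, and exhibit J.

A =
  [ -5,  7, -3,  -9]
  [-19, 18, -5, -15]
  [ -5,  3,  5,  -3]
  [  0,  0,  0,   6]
J_3(6) ⊕ J_1(6)

The characteristic polynomial is
  det(x·I − A) = x^4 - 24*x^3 + 216*x^2 - 864*x + 1296 = (x - 6)^4

Eigenvalues and multiplicities (the geometric multiplicity of λ is n − rank(A − λI), which equals the number of Jordan blocks for λ):
  λ = 6: algebraic multiplicity = 4, geometric multiplicity = 2

Determining the block sizes for each eigenvalue:
  λ = 6: with am = 4 and gm = 2, the partition is not yet determined (e.g. several partitions of 4 into 2 parts exist). Let N = A − (6)·I. Computing rank(N^1) = 2, rank(N^2) = 1, rank(N^3) = 0; the number of blocks of size ≥ j is rank(N^{j−1}) − rank(N^j), giving [2, 1, 1]. So we have 1 block(s) of size 3, 1 block(s) of size 1 → block sizes [3, 1]

Assembling the blocks gives a Jordan form
J =
  [6, 1, 0, 0]
  [0, 6, 1, 0]
  [0, 0, 6, 0]
  [0, 0, 0, 6]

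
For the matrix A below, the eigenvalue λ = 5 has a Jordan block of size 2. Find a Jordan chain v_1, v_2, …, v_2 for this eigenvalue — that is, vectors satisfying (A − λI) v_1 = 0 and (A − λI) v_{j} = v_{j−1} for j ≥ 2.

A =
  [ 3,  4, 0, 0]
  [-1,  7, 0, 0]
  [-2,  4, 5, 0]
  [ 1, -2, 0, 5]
A Jordan chain for λ = 5 of length 2:
v_1 = (-2, -1, -2, 1)ᵀ
v_2 = (1, 0, 0, 0)ᵀ

Let N = A − (5)·I. We want v_2 with N^2 v_2 = 0 but N^1 v_2 ≠ 0; then v_{j-1} := N · v_j for j = 2, …, 2.

Pick v_2 = (1, 0, 0, 0)ᵀ.
Then v_1 = N · v_2 = (-2, -1, -2, 1)ᵀ.

Sanity check: (A − (5)·I) v_1 = (0, 0, 0, 0)ᵀ = 0. ✓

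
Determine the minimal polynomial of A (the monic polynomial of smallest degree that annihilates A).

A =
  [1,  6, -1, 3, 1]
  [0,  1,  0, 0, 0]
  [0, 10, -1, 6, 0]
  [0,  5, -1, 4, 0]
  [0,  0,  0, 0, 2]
x^3 - 4*x^2 + 5*x - 2

The characteristic polynomial is χ_A(x) = (x - 2)^2*(x - 1)^3, so the eigenvalues are known. The minimal polynomial is
  m_A(x) = Π_λ (x − λ)^{k_λ}
where k_λ is the size of the *largest* Jordan block for λ (equivalently, the smallest k with (A − λI)^k v = 0 for every generalised eigenvector v of λ).

  λ = 1: largest Jordan block has size 2, contributing (x − 1)^2
  λ = 2: largest Jordan block has size 1, contributing (x − 2)

So m_A(x) = (x - 2)*(x - 1)^2 = x^3 - 4*x^2 + 5*x - 2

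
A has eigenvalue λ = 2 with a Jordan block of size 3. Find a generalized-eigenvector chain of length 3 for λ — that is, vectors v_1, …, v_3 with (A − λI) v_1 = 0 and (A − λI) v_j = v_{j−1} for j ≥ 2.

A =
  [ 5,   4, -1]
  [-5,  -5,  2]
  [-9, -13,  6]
A Jordan chain for λ = 2 of length 3:
v_1 = (-2, 2, 2)ᵀ
v_2 = (3, -5, -9)ᵀ
v_3 = (1, 0, 0)ᵀ

Let N = A − (2)·I. We want v_3 with N^3 v_3 = 0 but N^2 v_3 ≠ 0; then v_{j-1} := N · v_j for j = 3, …, 2.

Pick v_3 = (1, 0, 0)ᵀ.
Then v_2 = N · v_3 = (3, -5, -9)ᵀ.
Then v_1 = N · v_2 = (-2, 2, 2)ᵀ.

Sanity check: (A − (2)·I) v_1 = (0, 0, 0)ᵀ = 0. ✓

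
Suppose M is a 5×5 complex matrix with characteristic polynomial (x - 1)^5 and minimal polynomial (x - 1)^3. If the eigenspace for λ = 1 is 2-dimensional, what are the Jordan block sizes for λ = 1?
Block sizes for λ = 1: [3, 2]

Step 1 — from the characteristic polynomial, algebraic multiplicity of λ = 1 is 5. From dim ker(M − (1)·I) = 2, there are exactly 2 Jordan blocks for λ = 1.
Step 2 — from the minimal polynomial, the factor (x − 1)^3 tells us the largest block for λ = 1 has size 3.
Step 3 — with total size 5, 2 blocks, and largest block 3, the block sizes (in nonincreasing order) are [3, 2].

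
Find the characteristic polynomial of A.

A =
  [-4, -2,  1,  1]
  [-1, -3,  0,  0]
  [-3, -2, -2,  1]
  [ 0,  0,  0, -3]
x^4 + 12*x^3 + 54*x^2 + 108*x + 81

Expanding det(x·I − A) (e.g. by cofactor expansion or by noting that A is similar to its Jordan form J, which has the same characteristic polynomial as A) gives
  χ_A(x) = x^4 + 12*x^3 + 54*x^2 + 108*x + 81
which factors as (x + 3)^4. The eigenvalues (with algebraic multiplicities) are λ = -3 with multiplicity 4.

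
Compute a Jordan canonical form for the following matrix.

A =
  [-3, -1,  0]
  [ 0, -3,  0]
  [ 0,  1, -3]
J_2(-3) ⊕ J_1(-3)

The characteristic polynomial is
  det(x·I − A) = x^3 + 9*x^2 + 27*x + 27 = (x + 3)^3

Eigenvalues and multiplicities (the geometric multiplicity of λ is n − rank(A − λI), which equals the number of Jordan blocks for λ):
  λ = -3: algebraic multiplicity = 3, geometric multiplicity = 2

Determining the block sizes for each eigenvalue:
  λ = -3: 2 blocks summing to 3 forces exactly one block of size 2 and the rest size 1 → block sizes [2, 1]

Assembling the blocks gives a Jordan form
J =
  [-3,  1,  0]
  [ 0, -3,  0]
  [ 0,  0, -3]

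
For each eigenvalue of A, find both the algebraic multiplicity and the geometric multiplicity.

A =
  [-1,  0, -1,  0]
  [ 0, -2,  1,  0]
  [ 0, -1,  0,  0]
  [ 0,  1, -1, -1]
λ = -1: alg = 4, geom = 2

Step 1 — factor the characteristic polynomial to read off the algebraic multiplicities:
  χ_A(x) = (x + 1)^4

Step 2 — compute geometric multiplicities via the rank-nullity identity g(λ) = n − rank(A − λI):
  rank(A − (-1)·I) = 2, so dim ker(A − (-1)·I) = n − 2 = 2

Summary:
  λ = -1: algebraic multiplicity = 4, geometric multiplicity = 2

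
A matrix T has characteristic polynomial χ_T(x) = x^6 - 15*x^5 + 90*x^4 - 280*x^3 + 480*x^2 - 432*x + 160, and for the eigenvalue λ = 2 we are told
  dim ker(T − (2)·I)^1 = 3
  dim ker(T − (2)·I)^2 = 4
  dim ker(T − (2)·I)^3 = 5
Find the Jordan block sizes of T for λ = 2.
Block sizes for λ = 2: [3, 1, 1]

From the dimensions of kernels of powers, the number of Jordan blocks of size at least j is d_j − d_{j−1} where d_j = dim ker(N^j) (with d_0 = 0). Computing the differences gives [3, 1, 1].
The number of blocks of size exactly k is (#blocks of size ≥ k) − (#blocks of size ≥ k + 1), so the partition is: 2 block(s) of size 1, 1 block(s) of size 3.
In nonincreasing order the block sizes are [3, 1, 1].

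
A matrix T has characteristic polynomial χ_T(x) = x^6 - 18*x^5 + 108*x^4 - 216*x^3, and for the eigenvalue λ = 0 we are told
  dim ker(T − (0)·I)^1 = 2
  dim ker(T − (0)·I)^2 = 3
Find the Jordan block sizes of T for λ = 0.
Block sizes for λ = 0: [2, 1]

From the dimensions of kernels of powers, the number of Jordan blocks of size at least j is d_j − d_{j−1} where d_j = dim ker(N^j) (with d_0 = 0). Computing the differences gives [2, 1].
The number of blocks of size exactly k is (#blocks of size ≥ k) − (#blocks of size ≥ k + 1), so the partition is: 1 block(s) of size 1, 1 block(s) of size 2.
In nonincreasing order the block sizes are [2, 1].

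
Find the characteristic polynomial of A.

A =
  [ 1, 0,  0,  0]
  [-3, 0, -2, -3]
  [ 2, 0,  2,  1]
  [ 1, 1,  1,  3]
x^4 - 6*x^3 + 13*x^2 - 12*x + 4

Expanding det(x·I − A) (e.g. by cofactor expansion or by noting that A is similar to its Jordan form J, which has the same characteristic polynomial as A) gives
  χ_A(x) = x^4 - 6*x^3 + 13*x^2 - 12*x + 4
which factors as (x - 2)^2*(x - 1)^2. The eigenvalues (with algebraic multiplicities) are λ = 1 with multiplicity 2, λ = 2 with multiplicity 2.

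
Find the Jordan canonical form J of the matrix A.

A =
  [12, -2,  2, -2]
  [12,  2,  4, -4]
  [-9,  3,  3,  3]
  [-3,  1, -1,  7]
J_2(6) ⊕ J_1(6) ⊕ J_1(6)

The characteristic polynomial is
  det(x·I − A) = x^4 - 24*x^3 + 216*x^2 - 864*x + 1296 = (x - 6)^4

Eigenvalues and multiplicities (the geometric multiplicity of λ is n − rank(A − λI), which equals the number of Jordan blocks for λ):
  λ = 6: algebraic multiplicity = 4, geometric multiplicity = 3

Determining the block sizes for each eigenvalue:
  λ = 6: 3 blocks summing to 4 forces exactly one block of size 2 and the rest size 1 → block sizes [2, 1, 1]

Assembling the blocks gives a Jordan form
J =
  [6, 1, 0, 0]
  [0, 6, 0, 0]
  [0, 0, 6, 0]
  [0, 0, 0, 6]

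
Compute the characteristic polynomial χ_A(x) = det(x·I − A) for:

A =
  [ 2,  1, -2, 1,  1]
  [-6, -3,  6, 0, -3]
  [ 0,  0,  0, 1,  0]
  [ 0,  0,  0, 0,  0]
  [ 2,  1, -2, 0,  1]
x^5

Expanding det(x·I − A) (e.g. by cofactor expansion or by noting that A is similar to its Jordan form J, which has the same characteristic polynomial as A) gives
  χ_A(x) = x^5
which factors as x^5. The eigenvalues (with algebraic multiplicities) are λ = 0 with multiplicity 5.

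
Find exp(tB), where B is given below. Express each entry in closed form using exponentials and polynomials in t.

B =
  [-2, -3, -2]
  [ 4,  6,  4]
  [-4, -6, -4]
e^{tB} =
  [1 - 2*t, -3*t, -2*t]
  [4*t, 6*t + 1, 4*t]
  [-4*t, -6*t, 1 - 4*t]

Strategy: write B = P · J · P⁻¹ where J is a Jordan canonical form, so e^{tB} = P · e^{tJ} · P⁻¹, and e^{tJ} can be computed block-by-block.

B has Jordan form
J =
  [0, 1, 0]
  [0, 0, 0]
  [0, 0, 0]
(up to reordering of blocks).

Per-block formulas:
  For a 2×2 Jordan block J_2(0): exp(t · J_2(0)) = e^(0t)·(I + t·N), where N is the 2×2 nilpotent shift.
  For a 1×1 block at λ = 0: exp(t · [0]) = [e^(0t)].

After assembling e^{tJ} and conjugating by P, we get:

e^{tB} =
  [1 - 2*t, -3*t, -2*t]
  [4*t, 6*t + 1, 4*t]
  [-4*t, -6*t, 1 - 4*t]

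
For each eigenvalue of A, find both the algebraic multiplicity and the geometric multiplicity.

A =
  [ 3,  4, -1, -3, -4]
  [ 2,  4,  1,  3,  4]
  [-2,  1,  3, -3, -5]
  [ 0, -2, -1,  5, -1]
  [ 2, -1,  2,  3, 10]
λ = 5: alg = 5, geom = 2

Step 1 — factor the characteristic polynomial to read off the algebraic multiplicities:
  χ_A(x) = (x - 5)^5

Step 2 — compute geometric multiplicities via the rank-nullity identity g(λ) = n − rank(A − λI):
  rank(A − (5)·I) = 3, so dim ker(A − (5)·I) = n − 3 = 2

Summary:
  λ = 5: algebraic multiplicity = 5, geometric multiplicity = 2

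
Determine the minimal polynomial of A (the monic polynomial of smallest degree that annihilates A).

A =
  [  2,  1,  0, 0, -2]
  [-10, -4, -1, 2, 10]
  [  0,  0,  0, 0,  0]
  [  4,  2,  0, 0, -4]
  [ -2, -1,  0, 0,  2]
x^3

The characteristic polynomial is χ_A(x) = x^5, so the eigenvalues are known. The minimal polynomial is
  m_A(x) = Π_λ (x − λ)^{k_λ}
where k_λ is the size of the *largest* Jordan block for λ (equivalently, the smallest k with (A − λI)^k v = 0 for every generalised eigenvector v of λ).

  λ = 0: largest Jordan block has size 3, contributing (x − 0)^3

So m_A(x) = x^3 = x^3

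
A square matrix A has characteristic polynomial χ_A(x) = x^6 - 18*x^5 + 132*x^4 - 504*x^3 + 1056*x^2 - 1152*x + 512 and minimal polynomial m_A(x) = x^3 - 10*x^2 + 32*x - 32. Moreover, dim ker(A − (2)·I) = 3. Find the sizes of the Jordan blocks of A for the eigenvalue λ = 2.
Block sizes for λ = 2: [1, 1, 1]

Step 1 — from the characteristic polynomial, algebraic multiplicity of λ = 2 is 3. From dim ker(A − (2)·I) = 3, there are exactly 3 Jordan blocks for λ = 2.
Step 2 — from the minimal polynomial, the factor (x − 2) tells us the largest block for λ = 2 has size 1.
Step 3 — with total size 3, 3 blocks, and largest block 1, the block sizes (in nonincreasing order) are [1, 1, 1].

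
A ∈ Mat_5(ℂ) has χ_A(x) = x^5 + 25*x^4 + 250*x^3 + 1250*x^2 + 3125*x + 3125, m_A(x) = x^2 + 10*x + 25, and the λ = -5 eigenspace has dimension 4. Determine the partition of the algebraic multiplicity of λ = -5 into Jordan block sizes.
Block sizes for λ = -5: [2, 1, 1, 1]

Step 1 — from the characteristic polynomial, algebraic multiplicity of λ = -5 is 5. From dim ker(A − (-5)·I) = 4, there are exactly 4 Jordan blocks for λ = -5.
Step 2 — from the minimal polynomial, the factor (x + 5)^2 tells us the largest block for λ = -5 has size 2.
Step 3 — with total size 5, 4 blocks, and largest block 2, the block sizes (in nonincreasing order) are [2, 1, 1, 1].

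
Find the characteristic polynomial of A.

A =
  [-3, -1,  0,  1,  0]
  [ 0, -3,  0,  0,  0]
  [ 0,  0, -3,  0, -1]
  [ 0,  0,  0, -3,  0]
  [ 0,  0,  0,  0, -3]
x^5 + 15*x^4 + 90*x^3 + 270*x^2 + 405*x + 243

Expanding det(x·I − A) (e.g. by cofactor expansion or by noting that A is similar to its Jordan form J, which has the same characteristic polynomial as A) gives
  χ_A(x) = x^5 + 15*x^4 + 90*x^3 + 270*x^2 + 405*x + 243
which factors as (x + 3)^5. The eigenvalues (with algebraic multiplicities) are λ = -3 with multiplicity 5.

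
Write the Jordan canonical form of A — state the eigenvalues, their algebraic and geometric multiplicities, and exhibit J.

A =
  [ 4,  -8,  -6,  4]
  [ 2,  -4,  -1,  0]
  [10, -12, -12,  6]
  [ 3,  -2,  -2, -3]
J_2(-4) ⊕ J_1(-4) ⊕ J_1(-3)

The characteristic polynomial is
  det(x·I − A) = x^4 + 15*x^3 + 84*x^2 + 208*x + 192 = (x + 3)*(x + 4)^3

Eigenvalues and multiplicities (the geometric multiplicity of λ is n − rank(A − λI), which equals the number of Jordan blocks for λ):
  λ = -4: algebraic multiplicity = 3, geometric multiplicity = 2
  λ = -3: algebraic multiplicity = 1, geometric multiplicity = 1

Determining the block sizes for each eigenvalue:
  λ = -4: 2 blocks summing to 3 forces exactly one block of size 2 and the rest size 1 → block sizes [2, 1]
  λ = -3: one block (gm = 1), so the single block has size am = 1 → block sizes [1]

Assembling the blocks gives a Jordan form
J =
  [-4,  1,  0,  0]
  [ 0, -4,  0,  0]
  [ 0,  0, -4,  0]
  [ 0,  0,  0, -3]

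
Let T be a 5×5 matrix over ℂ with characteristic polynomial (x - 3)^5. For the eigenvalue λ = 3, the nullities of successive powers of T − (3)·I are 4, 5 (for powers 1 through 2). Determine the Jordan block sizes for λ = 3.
Block sizes for λ = 3: [2, 1, 1, 1]

From the dimensions of kernels of powers, the number of Jordan blocks of size at least j is d_j − d_{j−1} where d_j = dim ker(N^j) (with d_0 = 0). Computing the differences gives [4, 1].
The number of blocks of size exactly k is (#blocks of size ≥ k) − (#blocks of size ≥ k + 1), so the partition is: 3 block(s) of size 1, 1 block(s) of size 2.
In nonincreasing order the block sizes are [2, 1, 1, 1].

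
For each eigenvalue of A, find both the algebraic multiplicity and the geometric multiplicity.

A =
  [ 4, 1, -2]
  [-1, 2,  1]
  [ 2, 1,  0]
λ = 2: alg = 3, geom = 1

Step 1 — factor the characteristic polynomial to read off the algebraic multiplicities:
  χ_A(x) = (x - 2)^3

Step 2 — compute geometric multiplicities via the rank-nullity identity g(λ) = n − rank(A − λI):
  rank(A − (2)·I) = 2, so dim ker(A − (2)·I) = n − 2 = 1

Summary:
  λ = 2: algebraic multiplicity = 3, geometric multiplicity = 1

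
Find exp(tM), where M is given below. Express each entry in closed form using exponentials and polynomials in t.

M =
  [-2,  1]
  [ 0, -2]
e^{tM} =
  [exp(-2*t), t*exp(-2*t)]
  [0, exp(-2*t)]

Strategy: write M = P · J · P⁻¹ where J is a Jordan canonical form, so e^{tM} = P · e^{tJ} · P⁻¹, and e^{tJ} can be computed block-by-block.

M has Jordan form
J =
  [-2,  1]
  [ 0, -2]
(up to reordering of blocks).

Per-block formulas:
  For a 2×2 Jordan block J_2(-2): exp(t · J_2(-2)) = e^(-2t)·(I + t·N), where N is the 2×2 nilpotent shift.

After assembling e^{tJ} and conjugating by P, we get:

e^{tM} =
  [exp(-2*t), t*exp(-2*t)]
  [0, exp(-2*t)]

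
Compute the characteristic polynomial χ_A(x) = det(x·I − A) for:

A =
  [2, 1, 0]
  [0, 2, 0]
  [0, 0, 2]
x^3 - 6*x^2 + 12*x - 8

Expanding det(x·I − A) (e.g. by cofactor expansion or by noting that A is similar to its Jordan form J, which has the same characteristic polynomial as A) gives
  χ_A(x) = x^3 - 6*x^2 + 12*x - 8
which factors as (x - 2)^3. The eigenvalues (with algebraic multiplicities) are λ = 2 with multiplicity 3.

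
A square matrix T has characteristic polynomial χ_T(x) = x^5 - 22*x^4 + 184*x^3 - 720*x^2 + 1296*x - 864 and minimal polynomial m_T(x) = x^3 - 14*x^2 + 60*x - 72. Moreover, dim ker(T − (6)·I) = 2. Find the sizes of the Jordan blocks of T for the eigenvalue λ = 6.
Block sizes for λ = 6: [2, 1]

Step 1 — from the characteristic polynomial, algebraic multiplicity of λ = 6 is 3. From dim ker(T − (6)·I) = 2, there are exactly 2 Jordan blocks for λ = 6.
Step 2 — from the minimal polynomial, the factor (x − 6)^2 tells us the largest block for λ = 6 has size 2.
Step 3 — with total size 3, 2 blocks, and largest block 2, the block sizes (in nonincreasing order) are [2, 1].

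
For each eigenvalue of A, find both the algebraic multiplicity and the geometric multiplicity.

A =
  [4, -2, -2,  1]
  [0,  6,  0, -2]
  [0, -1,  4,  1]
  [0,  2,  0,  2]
λ = 4: alg = 4, geom = 2

Step 1 — factor the characteristic polynomial to read off the algebraic multiplicities:
  χ_A(x) = (x - 4)^4

Step 2 — compute geometric multiplicities via the rank-nullity identity g(λ) = n − rank(A − λI):
  rank(A − (4)·I) = 2, so dim ker(A − (4)·I) = n − 2 = 2

Summary:
  λ = 4: algebraic multiplicity = 4, geometric multiplicity = 2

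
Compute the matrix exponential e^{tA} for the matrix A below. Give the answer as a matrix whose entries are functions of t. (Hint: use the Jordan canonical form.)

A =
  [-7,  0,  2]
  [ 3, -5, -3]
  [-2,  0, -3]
e^{tA} =
  [-2*t*exp(-5*t) + exp(-5*t), 0, 2*t*exp(-5*t)]
  [3*t*exp(-5*t), exp(-5*t), -3*t*exp(-5*t)]
  [-2*t*exp(-5*t), 0, 2*t*exp(-5*t) + exp(-5*t)]

Strategy: write A = P · J · P⁻¹ where J is a Jordan canonical form, so e^{tA} = P · e^{tJ} · P⁻¹, and e^{tJ} can be computed block-by-block.

A has Jordan form
J =
  [-5,  1,  0]
  [ 0, -5,  0]
  [ 0,  0, -5]
(up to reordering of blocks).

Per-block formulas:
  For a 2×2 Jordan block J_2(-5): exp(t · J_2(-5)) = e^(-5t)·(I + t·N), where N is the 2×2 nilpotent shift.
  For a 1×1 block at λ = -5: exp(t · [-5]) = [e^(-5t)].

After assembling e^{tJ} and conjugating by P, we get:

e^{tA} =
  [-2*t*exp(-5*t) + exp(-5*t), 0, 2*t*exp(-5*t)]
  [3*t*exp(-5*t), exp(-5*t), -3*t*exp(-5*t)]
  [-2*t*exp(-5*t), 0, 2*t*exp(-5*t) + exp(-5*t)]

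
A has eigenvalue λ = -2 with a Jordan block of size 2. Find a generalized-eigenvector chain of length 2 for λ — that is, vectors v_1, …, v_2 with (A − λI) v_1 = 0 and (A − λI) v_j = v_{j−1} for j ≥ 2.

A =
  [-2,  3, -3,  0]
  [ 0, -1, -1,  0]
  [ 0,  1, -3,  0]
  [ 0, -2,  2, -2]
A Jordan chain for λ = -2 of length 2:
v_1 = (3, 1, 1, -2)ᵀ
v_2 = (0, 1, 0, 0)ᵀ

Let N = A − (-2)·I. We want v_2 with N^2 v_2 = 0 but N^1 v_2 ≠ 0; then v_{j-1} := N · v_j for j = 2, …, 2.

Pick v_2 = (0, 1, 0, 0)ᵀ.
Then v_1 = N · v_2 = (3, 1, 1, -2)ᵀ.

Sanity check: (A − (-2)·I) v_1 = (0, 0, 0, 0)ᵀ = 0. ✓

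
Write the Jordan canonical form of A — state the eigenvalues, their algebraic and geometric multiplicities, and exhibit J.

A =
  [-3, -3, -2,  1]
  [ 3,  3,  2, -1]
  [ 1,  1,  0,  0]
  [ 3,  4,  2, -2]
J_2(-1) ⊕ J_2(0)

The characteristic polynomial is
  det(x·I − A) = x^4 + 2*x^3 + x^2 = x^2*(x + 1)^2

Eigenvalues and multiplicities (the geometric multiplicity of λ is n − rank(A − λI), which equals the number of Jordan blocks for λ):
  λ = -1: algebraic multiplicity = 2, geometric multiplicity = 1
  λ = 0: algebraic multiplicity = 2, geometric multiplicity = 1

Determining the block sizes for each eigenvalue:
  λ = -1: one block (gm = 1), so the single block has size am = 2 → block sizes [2]
  λ = 0: one block (gm = 1), so the single block has size am = 2 → block sizes [2]

Assembling the blocks gives a Jordan form
J =
  [-1,  1, 0, 0]
  [ 0, -1, 0, 0]
  [ 0,  0, 0, 1]
  [ 0,  0, 0, 0]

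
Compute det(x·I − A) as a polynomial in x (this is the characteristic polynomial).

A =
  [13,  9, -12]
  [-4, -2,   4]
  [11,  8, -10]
x^3 - x^2

Expanding det(x·I − A) (e.g. by cofactor expansion or by noting that A is similar to its Jordan form J, which has the same characteristic polynomial as A) gives
  χ_A(x) = x^3 - x^2
which factors as x^2*(x - 1). The eigenvalues (with algebraic multiplicities) are λ = 0 with multiplicity 2, λ = 1 with multiplicity 1.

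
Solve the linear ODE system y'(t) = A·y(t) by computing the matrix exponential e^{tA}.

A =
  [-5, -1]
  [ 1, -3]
e^{tA} =
  [-t*exp(-4*t) + exp(-4*t), -t*exp(-4*t)]
  [t*exp(-4*t), t*exp(-4*t) + exp(-4*t)]

Strategy: write A = P · J · P⁻¹ where J is a Jordan canonical form, so e^{tA} = P · e^{tJ} · P⁻¹, and e^{tJ} can be computed block-by-block.

A has Jordan form
J =
  [-4,  1]
  [ 0, -4]
(up to reordering of blocks).

Per-block formulas:
  For a 2×2 Jordan block J_2(-4): exp(t · J_2(-4)) = e^(-4t)·(I + t·N), where N is the 2×2 nilpotent shift.

After assembling e^{tJ} and conjugating by P, we get:

e^{tA} =
  [-t*exp(-4*t) + exp(-4*t), -t*exp(-4*t)]
  [t*exp(-4*t), t*exp(-4*t) + exp(-4*t)]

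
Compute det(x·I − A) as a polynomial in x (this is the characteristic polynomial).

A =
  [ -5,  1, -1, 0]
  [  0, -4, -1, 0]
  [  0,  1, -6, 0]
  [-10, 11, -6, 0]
x^4 + 15*x^3 + 75*x^2 + 125*x

Expanding det(x·I − A) (e.g. by cofactor expansion or by noting that A is similar to its Jordan form J, which has the same characteristic polynomial as A) gives
  χ_A(x) = x^4 + 15*x^3 + 75*x^2 + 125*x
which factors as x*(x + 5)^3. The eigenvalues (with algebraic multiplicities) are λ = -5 with multiplicity 3, λ = 0 with multiplicity 1.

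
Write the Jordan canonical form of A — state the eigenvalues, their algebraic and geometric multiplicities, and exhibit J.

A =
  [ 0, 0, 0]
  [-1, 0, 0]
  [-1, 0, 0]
J_2(0) ⊕ J_1(0)

The characteristic polynomial is
  det(x·I − A) = x^3

Eigenvalues and multiplicities (the geometric multiplicity of λ is n − rank(A − λI), which equals the number of Jordan blocks for λ):
  λ = 0: algebraic multiplicity = 3, geometric multiplicity = 2

Determining the block sizes for each eigenvalue:
  λ = 0: 2 blocks summing to 3 forces exactly one block of size 2 and the rest size 1 → block sizes [2, 1]

Assembling the blocks gives a Jordan form
J =
  [0, 1, 0]
  [0, 0, 0]
  [0, 0, 0]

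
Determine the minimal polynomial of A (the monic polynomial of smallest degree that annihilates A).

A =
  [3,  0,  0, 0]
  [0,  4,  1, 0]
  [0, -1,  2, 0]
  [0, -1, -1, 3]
x^2 - 6*x + 9

The characteristic polynomial is χ_A(x) = (x - 3)^4, so the eigenvalues are known. The minimal polynomial is
  m_A(x) = Π_λ (x − λ)^{k_λ}
where k_λ is the size of the *largest* Jordan block for λ (equivalently, the smallest k with (A − λI)^k v = 0 for every generalised eigenvector v of λ).

  λ = 3: largest Jordan block has size 2, contributing (x − 3)^2

So m_A(x) = (x - 3)^2 = x^2 - 6*x + 9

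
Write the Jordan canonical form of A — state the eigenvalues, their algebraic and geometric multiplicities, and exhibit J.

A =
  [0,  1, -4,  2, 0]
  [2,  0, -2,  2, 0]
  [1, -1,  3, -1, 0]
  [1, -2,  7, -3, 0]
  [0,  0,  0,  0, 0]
J_2(0) ⊕ J_2(0) ⊕ J_1(0)

The characteristic polynomial is
  det(x·I − A) = x^5

Eigenvalues and multiplicities (the geometric multiplicity of λ is n − rank(A − λI), which equals the number of Jordan blocks for λ):
  λ = 0: algebraic multiplicity = 5, geometric multiplicity = 3

Determining the block sizes for each eigenvalue:
  λ = 0: with am = 5 and gm = 3, the partition is not yet determined (e.g. several partitions of 5 into 3 parts exist). Let N = A − (0)·I. Computing rank(N^1) = 2, rank(N^2) = 0; the number of blocks of size ≥ j is rank(N^{j−1}) − rank(N^j), giving [3, 2]. So we have 2 block(s) of size 2, 1 block(s) of size 1 → block sizes [2, 2, 1]

Assembling the blocks gives a Jordan form
J =
  [0, 1, 0, 0, 0]
  [0, 0, 0, 0, 0]
  [0, 0, 0, 1, 0]
  [0, 0, 0, 0, 0]
  [0, 0, 0, 0, 0]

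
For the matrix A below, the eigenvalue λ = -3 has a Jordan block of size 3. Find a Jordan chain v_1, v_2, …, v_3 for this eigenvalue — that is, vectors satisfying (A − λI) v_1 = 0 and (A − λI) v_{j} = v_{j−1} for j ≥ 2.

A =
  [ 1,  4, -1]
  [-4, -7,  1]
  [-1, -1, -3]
A Jordan chain for λ = -3 of length 3:
v_1 = (1, -1, 0)ᵀ
v_2 = (4, -4, -1)ᵀ
v_3 = (1, 0, 0)ᵀ

Let N = A − (-3)·I. We want v_3 with N^3 v_3 = 0 but N^2 v_3 ≠ 0; then v_{j-1} := N · v_j for j = 3, …, 2.

Pick v_3 = (1, 0, 0)ᵀ.
Then v_2 = N · v_3 = (4, -4, -1)ᵀ.
Then v_1 = N · v_2 = (1, -1, 0)ᵀ.

Sanity check: (A − (-3)·I) v_1 = (0, 0, 0)ᵀ = 0. ✓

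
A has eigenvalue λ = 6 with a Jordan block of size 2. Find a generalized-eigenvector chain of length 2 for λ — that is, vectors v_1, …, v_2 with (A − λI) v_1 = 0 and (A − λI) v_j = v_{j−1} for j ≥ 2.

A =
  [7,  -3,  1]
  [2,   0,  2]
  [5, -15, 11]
A Jordan chain for λ = 6 of length 2:
v_1 = (1, 2, 5)ᵀ
v_2 = (1, 0, 0)ᵀ

Let N = A − (6)·I. We want v_2 with N^2 v_2 = 0 but N^1 v_2 ≠ 0; then v_{j-1} := N · v_j for j = 2, …, 2.

Pick v_2 = (1, 0, 0)ᵀ.
Then v_1 = N · v_2 = (1, 2, 5)ᵀ.

Sanity check: (A − (6)·I) v_1 = (0, 0, 0)ᵀ = 0. ✓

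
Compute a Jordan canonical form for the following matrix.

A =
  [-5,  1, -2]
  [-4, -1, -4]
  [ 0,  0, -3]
J_2(-3) ⊕ J_1(-3)

The characteristic polynomial is
  det(x·I − A) = x^3 + 9*x^2 + 27*x + 27 = (x + 3)^3

Eigenvalues and multiplicities (the geometric multiplicity of λ is n − rank(A − λI), which equals the number of Jordan blocks for λ):
  λ = -3: algebraic multiplicity = 3, geometric multiplicity = 2

Determining the block sizes for each eigenvalue:
  λ = -3: 2 blocks summing to 3 forces exactly one block of size 2 and the rest size 1 → block sizes [2, 1]

Assembling the blocks gives a Jordan form
J =
  [-3,  1,  0]
  [ 0, -3,  0]
  [ 0,  0, -3]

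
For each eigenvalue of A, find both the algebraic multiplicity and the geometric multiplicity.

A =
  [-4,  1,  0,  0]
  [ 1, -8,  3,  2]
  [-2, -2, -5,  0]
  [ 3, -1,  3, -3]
λ = -5: alg = 4, geom = 2

Step 1 — factor the characteristic polynomial to read off the algebraic multiplicities:
  χ_A(x) = (x + 5)^4

Step 2 — compute geometric multiplicities via the rank-nullity identity g(λ) = n − rank(A − λI):
  rank(A − (-5)·I) = 2, so dim ker(A − (-5)·I) = n − 2 = 2

Summary:
  λ = -5: algebraic multiplicity = 4, geometric multiplicity = 2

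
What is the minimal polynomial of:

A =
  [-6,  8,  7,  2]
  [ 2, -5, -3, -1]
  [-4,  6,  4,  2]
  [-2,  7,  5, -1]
x^2 + 4*x + 4

The characteristic polynomial is χ_A(x) = (x + 2)^4, so the eigenvalues are known. The minimal polynomial is
  m_A(x) = Π_λ (x − λ)^{k_λ}
where k_λ is the size of the *largest* Jordan block for λ (equivalently, the smallest k with (A − λI)^k v = 0 for every generalised eigenvector v of λ).

  λ = -2: largest Jordan block has size 2, contributing (x + 2)^2

So m_A(x) = (x + 2)^2 = x^2 + 4*x + 4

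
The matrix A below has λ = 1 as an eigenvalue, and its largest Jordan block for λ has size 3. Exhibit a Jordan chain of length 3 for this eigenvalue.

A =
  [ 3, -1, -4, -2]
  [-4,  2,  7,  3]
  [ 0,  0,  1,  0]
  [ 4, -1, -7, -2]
A Jordan chain for λ = 1 of length 3:
v_1 = (-1, 2, 0, -2)ᵀ
v_2 = (-1, 1, 0, -1)ᵀ
v_3 = (0, 1, 0, 0)ᵀ

Let N = A − (1)·I. We want v_3 with N^3 v_3 = 0 but N^2 v_3 ≠ 0; then v_{j-1} := N · v_j for j = 3, …, 2.

Pick v_3 = (0, 1, 0, 0)ᵀ.
Then v_2 = N · v_3 = (-1, 1, 0, -1)ᵀ.
Then v_1 = N · v_2 = (-1, 2, 0, -2)ᵀ.

Sanity check: (A − (1)·I) v_1 = (0, 0, 0, 0)ᵀ = 0. ✓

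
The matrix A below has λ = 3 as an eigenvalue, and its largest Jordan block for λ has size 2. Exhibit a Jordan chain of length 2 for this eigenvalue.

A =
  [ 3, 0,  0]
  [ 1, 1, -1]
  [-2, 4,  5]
A Jordan chain for λ = 3 of length 2:
v_1 = (0, 1, -2)ᵀ
v_2 = (1, 0, 0)ᵀ

Let N = A − (3)·I. We want v_2 with N^2 v_2 = 0 but N^1 v_2 ≠ 0; then v_{j-1} := N · v_j for j = 2, …, 2.

Pick v_2 = (1, 0, 0)ᵀ.
Then v_1 = N · v_2 = (0, 1, -2)ᵀ.

Sanity check: (A − (3)·I) v_1 = (0, 0, 0)ᵀ = 0. ✓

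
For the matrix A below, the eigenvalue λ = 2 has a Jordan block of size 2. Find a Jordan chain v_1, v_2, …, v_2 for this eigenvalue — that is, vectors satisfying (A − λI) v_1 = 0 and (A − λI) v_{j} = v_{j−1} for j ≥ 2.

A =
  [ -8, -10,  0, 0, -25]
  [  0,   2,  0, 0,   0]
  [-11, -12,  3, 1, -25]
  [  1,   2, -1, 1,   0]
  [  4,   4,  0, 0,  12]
A Jordan chain for λ = 2 of length 2:
v_1 = (-10, 0, -11, 1, 4)ᵀ
v_2 = (1, 0, 0, 0, 0)ᵀ

Let N = A − (2)·I. We want v_2 with N^2 v_2 = 0 but N^1 v_2 ≠ 0; then v_{j-1} := N · v_j for j = 2, …, 2.

Pick v_2 = (1, 0, 0, 0, 0)ᵀ.
Then v_1 = N · v_2 = (-10, 0, -11, 1, 4)ᵀ.

Sanity check: (A − (2)·I) v_1 = (0, 0, 0, 0, 0)ᵀ = 0. ✓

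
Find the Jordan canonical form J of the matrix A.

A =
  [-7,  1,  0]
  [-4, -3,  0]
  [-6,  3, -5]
J_2(-5) ⊕ J_1(-5)

The characteristic polynomial is
  det(x·I − A) = x^3 + 15*x^2 + 75*x + 125 = (x + 5)^3

Eigenvalues and multiplicities (the geometric multiplicity of λ is n − rank(A − λI), which equals the number of Jordan blocks for λ):
  λ = -5: algebraic multiplicity = 3, geometric multiplicity = 2

Determining the block sizes for each eigenvalue:
  λ = -5: 2 blocks summing to 3 forces exactly one block of size 2 and the rest size 1 → block sizes [2, 1]

Assembling the blocks gives a Jordan form
J =
  [-5,  1,  0]
  [ 0, -5,  0]
  [ 0,  0, -5]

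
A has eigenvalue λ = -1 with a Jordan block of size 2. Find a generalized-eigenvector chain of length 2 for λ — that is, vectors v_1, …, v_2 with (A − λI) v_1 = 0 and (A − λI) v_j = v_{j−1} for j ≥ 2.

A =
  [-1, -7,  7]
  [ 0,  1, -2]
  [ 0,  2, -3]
A Jordan chain for λ = -1 of length 2:
v_1 = (-7, 2, 2)ᵀ
v_2 = (0, 1, 0)ᵀ

Let N = A − (-1)·I. We want v_2 with N^2 v_2 = 0 but N^1 v_2 ≠ 0; then v_{j-1} := N · v_j for j = 2, …, 2.

Pick v_2 = (0, 1, 0)ᵀ.
Then v_1 = N · v_2 = (-7, 2, 2)ᵀ.

Sanity check: (A − (-1)·I) v_1 = (0, 0, 0)ᵀ = 0. ✓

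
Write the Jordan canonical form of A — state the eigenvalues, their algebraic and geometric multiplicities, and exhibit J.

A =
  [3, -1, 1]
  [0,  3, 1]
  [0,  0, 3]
J_3(3)

The characteristic polynomial is
  det(x·I − A) = x^3 - 9*x^2 + 27*x - 27 = (x - 3)^3

Eigenvalues and multiplicities (the geometric multiplicity of λ is n − rank(A − λI), which equals the number of Jordan blocks for λ):
  λ = 3: algebraic multiplicity = 3, geometric multiplicity = 1

Determining the block sizes for each eigenvalue:
  λ = 3: one block (gm = 1), so the single block has size am = 3 → block sizes [3]

Assembling the blocks gives a Jordan form
J =
  [3, 1, 0]
  [0, 3, 1]
  [0, 0, 3]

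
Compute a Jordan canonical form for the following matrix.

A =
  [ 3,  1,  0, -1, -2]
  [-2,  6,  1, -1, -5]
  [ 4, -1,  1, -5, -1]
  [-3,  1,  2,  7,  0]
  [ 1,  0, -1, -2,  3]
J_3(4) ⊕ J_2(4)

The characteristic polynomial is
  det(x·I − A) = x^5 - 20*x^4 + 160*x^3 - 640*x^2 + 1280*x - 1024 = (x - 4)^5

Eigenvalues and multiplicities (the geometric multiplicity of λ is n − rank(A − λI), which equals the number of Jordan blocks for λ):
  λ = 4: algebraic multiplicity = 5, geometric multiplicity = 2

Determining the block sizes for each eigenvalue:
  λ = 4: with am = 5 and gm = 2, the partition is not yet determined (e.g. several partitions of 5 into 2 parts exist). Let N = A − (4)·I. Computing rank(N^1) = 3, rank(N^2) = 1, rank(N^3) = 0; the number of blocks of size ≥ j is rank(N^{j−1}) − rank(N^j), giving [2, 2, 1]. So we have 1 block(s) of size 3, 1 block(s) of size 2 → block sizes [3, 2]

Assembling the blocks gives a Jordan form
J =
  [4, 1, 0, 0, 0]
  [0, 4, 1, 0, 0]
  [0, 0, 4, 0, 0]
  [0, 0, 0, 4, 1]
  [0, 0, 0, 0, 4]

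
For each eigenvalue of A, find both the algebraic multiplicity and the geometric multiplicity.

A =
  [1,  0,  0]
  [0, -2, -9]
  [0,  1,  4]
λ = 1: alg = 3, geom = 2

Step 1 — factor the characteristic polynomial to read off the algebraic multiplicities:
  χ_A(x) = (x - 1)^3

Step 2 — compute geometric multiplicities via the rank-nullity identity g(λ) = n − rank(A − λI):
  rank(A − (1)·I) = 1, so dim ker(A − (1)·I) = n − 1 = 2

Summary:
  λ = 1: algebraic multiplicity = 3, geometric multiplicity = 2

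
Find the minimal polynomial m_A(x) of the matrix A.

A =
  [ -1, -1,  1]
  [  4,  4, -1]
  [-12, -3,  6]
x^2 - 6*x + 9

The characteristic polynomial is χ_A(x) = (x - 3)^3, so the eigenvalues are known. The minimal polynomial is
  m_A(x) = Π_λ (x − λ)^{k_λ}
where k_λ is the size of the *largest* Jordan block for λ (equivalently, the smallest k with (A − λI)^k v = 0 for every generalised eigenvector v of λ).

  λ = 3: largest Jordan block has size 2, contributing (x − 3)^2

So m_A(x) = (x - 3)^2 = x^2 - 6*x + 9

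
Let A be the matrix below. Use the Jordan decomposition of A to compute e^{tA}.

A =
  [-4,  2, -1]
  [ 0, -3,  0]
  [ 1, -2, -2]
e^{tA} =
  [-t*exp(-3*t) + exp(-3*t), 2*t*exp(-3*t), -t*exp(-3*t)]
  [0, exp(-3*t), 0]
  [t*exp(-3*t), -2*t*exp(-3*t), t*exp(-3*t) + exp(-3*t)]

Strategy: write A = P · J · P⁻¹ where J is a Jordan canonical form, so e^{tA} = P · e^{tJ} · P⁻¹, and e^{tJ} can be computed block-by-block.

A has Jordan form
J =
  [-3,  1,  0]
  [ 0, -3,  0]
  [ 0,  0, -3]
(up to reordering of blocks).

Per-block formulas:
  For a 2×2 Jordan block J_2(-3): exp(t · J_2(-3)) = e^(-3t)·(I + t·N), where N is the 2×2 nilpotent shift.
  For a 1×1 block at λ = -3: exp(t · [-3]) = [e^(-3t)].

After assembling e^{tJ} and conjugating by P, we get:

e^{tA} =
  [-t*exp(-3*t) + exp(-3*t), 2*t*exp(-3*t), -t*exp(-3*t)]
  [0, exp(-3*t), 0]
  [t*exp(-3*t), -2*t*exp(-3*t), t*exp(-3*t) + exp(-3*t)]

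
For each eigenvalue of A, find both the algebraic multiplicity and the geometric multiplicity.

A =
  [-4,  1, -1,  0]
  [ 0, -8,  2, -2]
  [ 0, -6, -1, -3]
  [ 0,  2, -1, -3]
λ = -4: alg = 4, geom = 2

Step 1 — factor the characteristic polynomial to read off the algebraic multiplicities:
  χ_A(x) = (x + 4)^4

Step 2 — compute geometric multiplicities via the rank-nullity identity g(λ) = n − rank(A − λI):
  rank(A − (-4)·I) = 2, so dim ker(A − (-4)·I) = n − 2 = 2

Summary:
  λ = -4: algebraic multiplicity = 4, geometric multiplicity = 2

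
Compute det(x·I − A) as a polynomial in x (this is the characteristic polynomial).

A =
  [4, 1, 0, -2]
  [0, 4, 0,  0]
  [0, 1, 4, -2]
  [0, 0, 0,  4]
x^4 - 16*x^3 + 96*x^2 - 256*x + 256

Expanding det(x·I − A) (e.g. by cofactor expansion or by noting that A is similar to its Jordan form J, which has the same characteristic polynomial as A) gives
  χ_A(x) = x^4 - 16*x^3 + 96*x^2 - 256*x + 256
which factors as (x - 4)^4. The eigenvalues (with algebraic multiplicities) are λ = 4 with multiplicity 4.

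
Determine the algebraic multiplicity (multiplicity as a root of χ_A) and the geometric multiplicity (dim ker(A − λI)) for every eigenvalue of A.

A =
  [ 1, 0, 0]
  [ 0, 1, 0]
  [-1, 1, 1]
λ = 1: alg = 3, geom = 2

Step 1 — factor the characteristic polynomial to read off the algebraic multiplicities:
  χ_A(x) = (x - 1)^3

Step 2 — compute geometric multiplicities via the rank-nullity identity g(λ) = n − rank(A − λI):
  rank(A − (1)·I) = 1, so dim ker(A − (1)·I) = n − 1 = 2

Summary:
  λ = 1: algebraic multiplicity = 3, geometric multiplicity = 2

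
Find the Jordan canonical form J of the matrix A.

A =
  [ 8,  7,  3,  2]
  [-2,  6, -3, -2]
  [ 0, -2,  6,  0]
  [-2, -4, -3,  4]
J_3(6) ⊕ J_1(6)

The characteristic polynomial is
  det(x·I − A) = x^4 - 24*x^3 + 216*x^2 - 864*x + 1296 = (x - 6)^4

Eigenvalues and multiplicities (the geometric multiplicity of λ is n − rank(A − λI), which equals the number of Jordan blocks for λ):
  λ = 6: algebraic multiplicity = 4, geometric multiplicity = 2

Determining the block sizes for each eigenvalue:
  λ = 6: with am = 4 and gm = 2, the partition is not yet determined (e.g. several partitions of 4 into 2 parts exist). Let N = A − (6)·I. Computing rank(N^1) = 2, rank(N^2) = 1, rank(N^3) = 0; the number of blocks of size ≥ j is rank(N^{j−1}) − rank(N^j), giving [2, 1, 1]. So we have 1 block(s) of size 3, 1 block(s) of size 1 → block sizes [3, 1]

Assembling the blocks gives a Jordan form
J =
  [6, 1, 0, 0]
  [0, 6, 1, 0]
  [0, 0, 6, 0]
  [0, 0, 0, 6]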